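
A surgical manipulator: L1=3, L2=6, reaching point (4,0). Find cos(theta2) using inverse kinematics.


Given: L1 = 3, L2 = 6, target (x, y) = (4, 0)
Using cos(theta2) = (x^2 + y^2 - L1^2 - L2^2) / (2*L1*L2)
x^2 + y^2 = 4^2 + 0 = 16
L1^2 + L2^2 = 9 + 36 = 45
Numerator = 16 - 45 = -29
Denominator = 2*3*6 = 36
cos(theta2) = -29/36 = -29/36

-29/36


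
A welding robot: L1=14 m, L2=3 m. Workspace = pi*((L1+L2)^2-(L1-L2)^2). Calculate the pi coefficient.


Given: L1 = 14, L2 = 3
(L1+L2)^2 = (17)^2 = 289
(L1-L2)^2 = (11)^2 = 121
Difference = 289 - 121 = 168
This equals 4*L1*L2 = 4*14*3 = 168
Workspace area = 168*pi

168


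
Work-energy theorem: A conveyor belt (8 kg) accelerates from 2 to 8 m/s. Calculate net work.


Given: m = 8 kg, v0 = 2 m/s, v = 8 m/s
Using W = (1/2)*m*(v^2 - v0^2)
v^2 = 8^2 = 64
v0^2 = 2^2 = 4
v^2 - v0^2 = 64 - 4 = 60
W = (1/2)*8*60 = 240 J

240 J


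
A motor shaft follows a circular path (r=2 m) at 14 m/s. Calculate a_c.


Given: v = 14 m/s, r = 2 m
Using a_c = v^2 / r
a_c = 14^2 / 2
a_c = 196 / 2
a_c = 98 m/s^2

98 m/s^2


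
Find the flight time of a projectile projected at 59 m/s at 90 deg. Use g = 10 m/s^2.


Given: v0 = 59 m/s, theta = 90 deg, g = 10 m/s^2
sin(90) = 1
Using T = 2*v0*sin(theta) / g
T = 2*59*1 / 10
T = 118 / 10
T = 59/5 s

59/5 s


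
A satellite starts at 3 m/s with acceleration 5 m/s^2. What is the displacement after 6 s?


Given: v0 = 3 m/s, a = 5 m/s^2, t = 6 s
Using s = v0*t + (1/2)*a*t^2
s = 3*6 + (1/2)*5*6^2
s = 18 + (1/2)*180
s = 18 + 90
s = 108

108 m


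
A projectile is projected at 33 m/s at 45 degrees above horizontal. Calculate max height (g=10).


Given: v0 = 33 m/s, theta = 45 deg, g = 10 m/s^2
sin^2(45) = 1/2
Using H = v0^2 * sin^2(theta) / (2*g)
H = 33^2 * 1/2 / (2*10)
H = 1089 * 1/2 / 20
H = 1089/2 / 20
H = 1089/40 m

1089/40 m


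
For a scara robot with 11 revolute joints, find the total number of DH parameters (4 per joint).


Given: 11 joints, 4 DH parameters per joint (d, theta, a, alpha)
Total DH parameters = number_of_joints * 4
Total = 11 * 4
Total = 44

44


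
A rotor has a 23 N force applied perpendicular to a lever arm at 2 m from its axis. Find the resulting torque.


Given: F = 23 N, r = 2 m, angle = 90 deg (perpendicular)
Using tau = F * r * sin(90)
sin(90) = 1
tau = 23 * 2 * 1
tau = 46 Nm

46 Nm


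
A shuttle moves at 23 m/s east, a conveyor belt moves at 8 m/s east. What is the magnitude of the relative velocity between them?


Given: v_A = 23 m/s east, v_B = 8 m/s east
Both move in the same direction; relative speed = |v_A - v_B|
|23 - 8| = |15|
= 15 m/s

15 m/s


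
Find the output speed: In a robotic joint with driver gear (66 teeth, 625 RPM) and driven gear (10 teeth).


Given: N1 = 66 teeth, w1 = 625 RPM, N2 = 10 teeth
Using N1*w1 = N2*w2
w2 = N1*w1 / N2
w2 = 66*625 / 10
w2 = 41250 / 10
w2 = 4125 RPM

4125 RPM


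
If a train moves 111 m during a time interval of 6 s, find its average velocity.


Given: distance d = 111 m, time t = 6 s
Using v = d / t
v = 111 / 6
v = 37/2 m/s

37/2 m/s


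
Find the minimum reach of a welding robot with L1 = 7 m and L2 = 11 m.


Given: L1 = 7 m, L2 = 11 m
For a 2-link planar arm, min reach = |L1 - L2| (second link folded back)
Min reach = |7 - 11|
Min reach = 4 m

4 m


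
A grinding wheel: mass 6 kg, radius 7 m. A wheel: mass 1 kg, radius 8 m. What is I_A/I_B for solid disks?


Given: M1=6 kg, R1=7 m, M2=1 kg, R2=8 m
For a disk: I = (1/2)*M*R^2, so I_A/I_B = (M1*R1^2)/(M2*R2^2)
M1*R1^2 = 6*49 = 294
M2*R2^2 = 1*64 = 64
I_A/I_B = 294/64 = 147/32

147/32


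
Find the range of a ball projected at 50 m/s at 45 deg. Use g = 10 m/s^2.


Given: v0 = 50 m/s, theta = 45 deg, g = 10 m/s^2
sin(2*45) = sin(90) = 1
Using R = v0^2 * sin(2*theta) / g
R = 50^2 * 1 / 10
R = 2500 / 10
R = 250 m

250 m


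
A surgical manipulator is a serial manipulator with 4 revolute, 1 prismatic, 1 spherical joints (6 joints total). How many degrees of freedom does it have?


Given: serial robot with 4 revolute, 1 prismatic, 1 spherical joints
DOF contribution per joint type: revolute=1, prismatic=1, spherical=3, fixed=0
DOF = 4*1 + 1*1 + 1*3
DOF = 8

8


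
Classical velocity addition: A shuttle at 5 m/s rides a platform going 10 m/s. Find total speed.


Given: object velocity = 5 m/s, platform velocity = 10 m/s (same direction)
Using classical velocity addition: v_total = v_object + v_platform
v_total = 5 + 10
v_total = 15 m/s

15 m/s


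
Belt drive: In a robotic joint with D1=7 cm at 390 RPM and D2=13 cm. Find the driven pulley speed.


Given: D1 = 7 cm, w1 = 390 RPM, D2 = 13 cm
Using D1*w1 = D2*w2
w2 = D1*w1 / D2
w2 = 7*390 / 13
w2 = 2730 / 13
w2 = 210 RPM

210 RPM


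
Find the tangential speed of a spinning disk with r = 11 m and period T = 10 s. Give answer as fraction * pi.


Given: radius r = 11 m, period T = 10 s
Using v = 2*pi*r / T
v = 2*pi*11 / 10
v = 22*pi / 10
v = 11/5*pi m/s

11/5*pi m/s


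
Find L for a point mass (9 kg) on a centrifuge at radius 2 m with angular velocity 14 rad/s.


Given: m = 9 kg, r = 2 m, omega = 14 rad/s
For a point mass: I = m*r^2
I = 9*2^2 = 9*4 = 36
L = I*omega = 36*14
L = 504 kg*m^2/s

504 kg*m^2/s


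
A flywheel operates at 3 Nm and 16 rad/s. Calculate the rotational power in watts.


Given: tau = 3 Nm, omega = 16 rad/s
Using P = tau * omega
P = 3 * 16
P = 48 W

48 W


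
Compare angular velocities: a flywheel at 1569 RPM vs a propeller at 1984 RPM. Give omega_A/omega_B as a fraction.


Given: RPM_A = 1569, RPM_B = 1984
omega = 2*pi*RPM/60, so omega_A/omega_B = RPM_A / RPM_B
omega_A/omega_B = 1569 / 1984
omega_A/omega_B = 1569/1984

1569/1984


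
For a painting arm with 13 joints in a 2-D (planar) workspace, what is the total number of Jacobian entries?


Given: task space dimension = 2, joints = 13
Jacobian is a 2 x 13 matrix
Total entries = rows * columns
Total = 2 * 13
Total = 26

26


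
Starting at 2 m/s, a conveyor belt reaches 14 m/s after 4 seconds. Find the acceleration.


Given: initial velocity v0 = 2 m/s, final velocity v = 14 m/s, time t = 4 s
Using a = (v - v0) / t
a = (14 - 2) / 4
a = 12 / 4
a = 3 m/s^2

3 m/s^2


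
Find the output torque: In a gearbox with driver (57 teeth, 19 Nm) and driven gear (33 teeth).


Given: N1 = 57, N2 = 33, T1 = 19 Nm
Using T2/T1 = N2/N1
T2 = T1 * N2 / N1
T2 = 19 * 33 / 57
T2 = 627 / 57
T2 = 11 Nm

11 Nm


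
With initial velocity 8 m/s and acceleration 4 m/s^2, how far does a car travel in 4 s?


Given: v0 = 8 m/s, a = 4 m/s^2, t = 4 s
Using s = v0*t + (1/2)*a*t^2
s = 8*4 + (1/2)*4*4^2
s = 32 + (1/2)*64
s = 32 + 32
s = 64

64 m


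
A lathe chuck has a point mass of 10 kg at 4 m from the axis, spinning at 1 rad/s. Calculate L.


Given: m = 10 kg, r = 4 m, omega = 1 rad/s
For a point mass: I = m*r^2
I = 10*4^2 = 10*16 = 160
L = I*omega = 160*1
L = 160 kg*m^2/s

160 kg*m^2/s


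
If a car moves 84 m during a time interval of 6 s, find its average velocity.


Given: distance d = 84 m, time t = 6 s
Using v = d / t
v = 84 / 6
v = 14 m/s

14 m/s


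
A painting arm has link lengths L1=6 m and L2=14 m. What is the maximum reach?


Given: L1 = 6 m, L2 = 14 m
For a 2-link planar arm, max reach = L1 + L2 (fully extended)
Max reach = 6 + 14
Max reach = 20 m

20 m


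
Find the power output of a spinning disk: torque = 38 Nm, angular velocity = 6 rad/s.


Given: tau = 38 Nm, omega = 6 rad/s
Using P = tau * omega
P = 38 * 6
P = 228 W

228 W


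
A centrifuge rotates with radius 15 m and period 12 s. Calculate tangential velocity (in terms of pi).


Given: radius r = 15 m, period T = 12 s
Using v = 2*pi*r / T
v = 2*pi*15 / 12
v = 30*pi / 12
v = 5/2*pi m/s

5/2*pi m/s


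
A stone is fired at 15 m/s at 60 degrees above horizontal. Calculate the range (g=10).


Given: v0 = 15 m/s, theta = 60 deg, g = 10 m/s^2
sin(2*60) = sin(120) = sqrt(3)/2
Using R = v0^2 * sin(2*theta) / g
R = 15^2 * (sqrt(3)/2) / 10
R = 225 * sqrt(3) / 20
R = 45/4*sqrt(3) m

45/4*sqrt(3) m


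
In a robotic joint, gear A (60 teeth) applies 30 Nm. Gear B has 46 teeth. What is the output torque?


Given: N1 = 60, N2 = 46, T1 = 30 Nm
Using T2/T1 = N2/N1
T2 = T1 * N2 / N1
T2 = 30 * 46 / 60
T2 = 1380 / 60
T2 = 23 Nm

23 Nm


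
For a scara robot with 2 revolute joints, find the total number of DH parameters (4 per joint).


Given: 2 joints, 4 DH parameters per joint (d, theta, a, alpha)
Total DH parameters = number_of_joints * 4
Total = 2 * 4
Total = 8

8


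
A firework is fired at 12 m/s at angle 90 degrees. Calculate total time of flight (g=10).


Given: v0 = 12 m/s, theta = 90 deg, g = 10 m/s^2
sin(90) = 1
Using T = 2*v0*sin(theta) / g
T = 2*12*1 / 10
T = 24 / 10
T = 12/5 s

12/5 s


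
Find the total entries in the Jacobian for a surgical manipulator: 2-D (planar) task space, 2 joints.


Given: task space dimension = 2, joints = 2
Jacobian is a 2 x 2 matrix
Total entries = rows * columns
Total = 2 * 2
Total = 4

4


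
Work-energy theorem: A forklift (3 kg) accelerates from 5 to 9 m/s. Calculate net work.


Given: m = 3 kg, v0 = 5 m/s, v = 9 m/s
Using W = (1/2)*m*(v^2 - v0^2)
v^2 = 9^2 = 81
v0^2 = 5^2 = 25
v^2 - v0^2 = 81 - 25 = 56
W = (1/2)*3*56 = 84 J

84 J


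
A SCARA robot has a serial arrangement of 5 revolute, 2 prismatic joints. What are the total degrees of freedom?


Given: serial robot with 5 revolute, 2 prismatic joints
DOF contribution per joint type: revolute=1, prismatic=1, spherical=3, fixed=0
DOF = 5*1 + 2*1
DOF = 7

7


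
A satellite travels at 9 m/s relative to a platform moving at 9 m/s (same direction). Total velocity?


Given: object velocity = 9 m/s, platform velocity = 9 m/s (same direction)
Using classical velocity addition: v_total = v_object + v_platform
v_total = 9 + 9
v_total = 18 m/s

18 m/s


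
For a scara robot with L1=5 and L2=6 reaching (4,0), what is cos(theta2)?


Given: L1 = 5, L2 = 6, target (x, y) = (4, 0)
Using cos(theta2) = (x^2 + y^2 - L1^2 - L2^2) / (2*L1*L2)
x^2 + y^2 = 4^2 + 0 = 16
L1^2 + L2^2 = 25 + 36 = 61
Numerator = 16 - 61 = -45
Denominator = 2*5*6 = 60
cos(theta2) = -45/60 = -3/4

-3/4


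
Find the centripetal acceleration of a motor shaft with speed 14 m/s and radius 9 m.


Given: v = 14 m/s, r = 9 m
Using a_c = v^2 / r
a_c = 14^2 / 9
a_c = 196 / 9
a_c = 196/9 m/s^2

196/9 m/s^2


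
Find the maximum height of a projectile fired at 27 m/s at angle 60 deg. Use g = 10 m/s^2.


Given: v0 = 27 m/s, theta = 60 deg, g = 10 m/s^2
sin^2(60) = 3/4
Using H = v0^2 * sin^2(theta) / (2*g)
H = 27^2 * 3/4 / (2*10)
H = 729 * 3/4 / 20
H = 2187/4 / 20
H = 2187/80 m

2187/80 m


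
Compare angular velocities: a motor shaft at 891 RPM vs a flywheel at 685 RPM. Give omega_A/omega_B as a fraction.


Given: RPM_A = 891, RPM_B = 685
omega = 2*pi*RPM/60, so omega_A/omega_B = RPM_A / RPM_B
omega_A/omega_B = 891 / 685
omega_A/omega_B = 891/685

891/685


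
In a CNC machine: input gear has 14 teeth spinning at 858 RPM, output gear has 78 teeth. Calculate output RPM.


Given: N1 = 14 teeth, w1 = 858 RPM, N2 = 78 teeth
Using N1*w1 = N2*w2
w2 = N1*w1 / N2
w2 = 14*858 / 78
w2 = 12012 / 78
w2 = 154 RPM

154 RPM


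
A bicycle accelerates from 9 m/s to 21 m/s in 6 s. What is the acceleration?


Given: initial velocity v0 = 9 m/s, final velocity v = 21 m/s, time t = 6 s
Using a = (v - v0) / t
a = (21 - 9) / 6
a = 12 / 6
a = 2 m/s^2

2 m/s^2


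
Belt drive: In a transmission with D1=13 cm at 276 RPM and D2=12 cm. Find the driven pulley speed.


Given: D1 = 13 cm, w1 = 276 RPM, D2 = 12 cm
Using D1*w1 = D2*w2
w2 = D1*w1 / D2
w2 = 13*276 / 12
w2 = 3588 / 12
w2 = 299 RPM

299 RPM


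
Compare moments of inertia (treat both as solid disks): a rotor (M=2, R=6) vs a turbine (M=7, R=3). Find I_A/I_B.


Given: M1=2 kg, R1=6 m, M2=7 kg, R2=3 m
For a disk: I = (1/2)*M*R^2, so I_A/I_B = (M1*R1^2)/(M2*R2^2)
M1*R1^2 = 2*36 = 72
M2*R2^2 = 7*9 = 63
I_A/I_B = 72/63 = 8/7

8/7


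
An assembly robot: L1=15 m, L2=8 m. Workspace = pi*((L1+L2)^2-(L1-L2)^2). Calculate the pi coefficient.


Given: L1 = 15, L2 = 8
(L1+L2)^2 = (23)^2 = 529
(L1-L2)^2 = (7)^2 = 49
Difference = 529 - 49 = 480
This equals 4*L1*L2 = 4*15*8 = 480
Workspace area = 480*pi

480


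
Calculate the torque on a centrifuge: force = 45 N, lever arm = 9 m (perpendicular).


Given: F = 45 N, r = 9 m, angle = 90 deg (perpendicular)
Using tau = F * r * sin(90)
sin(90) = 1
tau = 45 * 9 * 1
tau = 405 Nm

405 Nm


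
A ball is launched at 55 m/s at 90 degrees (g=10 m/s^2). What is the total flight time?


Given: v0 = 55 m/s, theta = 90 deg, g = 10 m/s^2
sin(90) = 1
Using T = 2*v0*sin(theta) / g
T = 2*55*1 / 10
T = 110 / 10
T = 11 s

11 s


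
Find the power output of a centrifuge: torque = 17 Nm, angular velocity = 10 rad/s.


Given: tau = 17 Nm, omega = 10 rad/s
Using P = tau * omega
P = 17 * 10
P = 170 W

170 W


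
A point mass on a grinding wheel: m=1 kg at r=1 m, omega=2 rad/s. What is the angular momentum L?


Given: m = 1 kg, r = 1 m, omega = 2 rad/s
For a point mass: I = m*r^2
I = 1*1^2 = 1*1 = 1
L = I*omega = 1*2
L = 2 kg*m^2/s

2 kg*m^2/s


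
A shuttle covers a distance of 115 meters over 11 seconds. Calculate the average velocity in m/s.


Given: distance d = 115 m, time t = 11 s
Using v = d / t
v = 115 / 11
v = 115/11 m/s

115/11 m/s


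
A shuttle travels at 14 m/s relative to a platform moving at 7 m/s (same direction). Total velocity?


Given: object velocity = 14 m/s, platform velocity = 7 m/s (same direction)
Using classical velocity addition: v_total = v_object + v_platform
v_total = 14 + 7
v_total = 21 m/s

21 m/s


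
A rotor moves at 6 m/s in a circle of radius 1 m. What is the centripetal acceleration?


Given: v = 6 m/s, r = 1 m
Using a_c = v^2 / r
a_c = 6^2 / 1
a_c = 36 / 1
a_c = 36 m/s^2

36 m/s^2


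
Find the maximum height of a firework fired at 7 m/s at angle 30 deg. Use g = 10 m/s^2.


Given: v0 = 7 m/s, theta = 30 deg, g = 10 m/s^2
sin^2(30) = 1/4
Using H = v0^2 * sin^2(theta) / (2*g)
H = 7^2 * 1/4 / (2*10)
H = 49 * 1/4 / 20
H = 49/4 / 20
H = 49/80 m

49/80 m


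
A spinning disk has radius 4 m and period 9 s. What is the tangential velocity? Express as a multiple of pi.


Given: radius r = 4 m, period T = 9 s
Using v = 2*pi*r / T
v = 2*pi*4 / 9
v = 8*pi / 9
v = 8/9*pi m/s

8/9*pi m/s


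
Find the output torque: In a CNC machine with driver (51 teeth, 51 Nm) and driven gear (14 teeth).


Given: N1 = 51, N2 = 14, T1 = 51 Nm
Using T2/T1 = N2/N1
T2 = T1 * N2 / N1
T2 = 51 * 14 / 51
T2 = 714 / 51
T2 = 14 Nm

14 Nm


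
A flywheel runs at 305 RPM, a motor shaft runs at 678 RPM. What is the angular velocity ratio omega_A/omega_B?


Given: RPM_A = 305, RPM_B = 678
omega = 2*pi*RPM/60, so omega_A/omega_B = RPM_A / RPM_B
omega_A/omega_B = 305 / 678
omega_A/omega_B = 305/678

305/678


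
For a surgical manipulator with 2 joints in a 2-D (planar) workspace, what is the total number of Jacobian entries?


Given: task space dimension = 2, joints = 2
Jacobian is a 2 x 2 matrix
Total entries = rows * columns
Total = 2 * 2
Total = 4

4


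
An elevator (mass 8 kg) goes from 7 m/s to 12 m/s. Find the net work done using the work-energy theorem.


Given: m = 8 kg, v0 = 7 m/s, v = 12 m/s
Using W = (1/2)*m*(v^2 - v0^2)
v^2 = 12^2 = 144
v0^2 = 7^2 = 49
v^2 - v0^2 = 144 - 49 = 95
W = (1/2)*8*95 = 380 J

380 J


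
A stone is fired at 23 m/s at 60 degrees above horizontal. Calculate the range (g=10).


Given: v0 = 23 m/s, theta = 60 deg, g = 10 m/s^2
sin(2*60) = sin(120) = sqrt(3)/2
Using R = v0^2 * sin(2*theta) / g
R = 23^2 * (sqrt(3)/2) / 10
R = 529 * sqrt(3) / 20
R = 529/20*sqrt(3) m

529/20*sqrt(3) m


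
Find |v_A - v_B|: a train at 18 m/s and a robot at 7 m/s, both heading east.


Given: v_A = 18 m/s east, v_B = 7 m/s east
Both move in the same direction; relative speed = |v_A - v_B|
|18 - 7| = |11|
= 11 m/s

11 m/s


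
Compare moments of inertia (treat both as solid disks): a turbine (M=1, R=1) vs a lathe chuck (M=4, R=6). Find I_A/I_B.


Given: M1=1 kg, R1=1 m, M2=4 kg, R2=6 m
For a disk: I = (1/2)*M*R^2, so I_A/I_B = (M1*R1^2)/(M2*R2^2)
M1*R1^2 = 1*1 = 1
M2*R2^2 = 4*36 = 144
I_A/I_B = 1/144 = 1/144

1/144


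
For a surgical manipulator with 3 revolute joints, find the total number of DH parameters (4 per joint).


Given: 3 joints, 4 DH parameters per joint (d, theta, a, alpha)
Total DH parameters = number_of_joints * 4
Total = 3 * 4
Total = 12

12


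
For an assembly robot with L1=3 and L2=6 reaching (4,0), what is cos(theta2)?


Given: L1 = 3, L2 = 6, target (x, y) = (4, 0)
Using cos(theta2) = (x^2 + y^2 - L1^2 - L2^2) / (2*L1*L2)
x^2 + y^2 = 4^2 + 0 = 16
L1^2 + L2^2 = 9 + 36 = 45
Numerator = 16 - 45 = -29
Denominator = 2*3*6 = 36
cos(theta2) = -29/36 = -29/36

-29/36


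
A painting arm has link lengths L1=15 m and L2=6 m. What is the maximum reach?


Given: L1 = 15 m, L2 = 6 m
For a 2-link planar arm, max reach = L1 + L2 (fully extended)
Max reach = 15 + 6
Max reach = 21 m

21 m


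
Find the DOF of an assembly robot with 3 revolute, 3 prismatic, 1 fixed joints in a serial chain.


Given: serial robot with 3 revolute, 3 prismatic, 1 fixed joints
DOF contribution per joint type: revolute=1, prismatic=1, spherical=3, fixed=0
DOF = 3*1 + 3*1 + 1*0
DOF = 6

6


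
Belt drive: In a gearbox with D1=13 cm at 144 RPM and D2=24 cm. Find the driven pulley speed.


Given: D1 = 13 cm, w1 = 144 RPM, D2 = 24 cm
Using D1*w1 = D2*w2
w2 = D1*w1 / D2
w2 = 13*144 / 24
w2 = 1872 / 24
w2 = 78 RPM

78 RPM


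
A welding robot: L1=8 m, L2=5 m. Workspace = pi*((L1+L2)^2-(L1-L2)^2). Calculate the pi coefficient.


Given: L1 = 8, L2 = 5
(L1+L2)^2 = (13)^2 = 169
(L1-L2)^2 = (3)^2 = 9
Difference = 169 - 9 = 160
This equals 4*L1*L2 = 4*8*5 = 160
Workspace area = 160*pi

160


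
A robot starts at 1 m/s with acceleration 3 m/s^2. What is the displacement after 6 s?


Given: v0 = 1 m/s, a = 3 m/s^2, t = 6 s
Using s = v0*t + (1/2)*a*t^2
s = 1*6 + (1/2)*3*6^2
s = 6 + (1/2)*108
s = 6 + 54
s = 60

60 m


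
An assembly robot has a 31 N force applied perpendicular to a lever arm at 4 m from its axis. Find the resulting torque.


Given: F = 31 N, r = 4 m, angle = 90 deg (perpendicular)
Using tau = F * r * sin(90)
sin(90) = 1
tau = 31 * 4 * 1
tau = 124 Nm

124 Nm


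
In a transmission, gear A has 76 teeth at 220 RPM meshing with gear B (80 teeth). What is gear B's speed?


Given: N1 = 76 teeth, w1 = 220 RPM, N2 = 80 teeth
Using N1*w1 = N2*w2
w2 = N1*w1 / N2
w2 = 76*220 / 80
w2 = 16720 / 80
w2 = 209 RPM

209 RPM


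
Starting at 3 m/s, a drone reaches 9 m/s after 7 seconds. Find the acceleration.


Given: initial velocity v0 = 3 m/s, final velocity v = 9 m/s, time t = 7 s
Using a = (v - v0) / t
a = (9 - 3) / 7
a = 6 / 7
a = 6/7 m/s^2

6/7 m/s^2


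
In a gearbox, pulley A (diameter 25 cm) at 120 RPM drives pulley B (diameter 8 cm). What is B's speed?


Given: D1 = 25 cm, w1 = 120 RPM, D2 = 8 cm
Using D1*w1 = D2*w2
w2 = D1*w1 / D2
w2 = 25*120 / 8
w2 = 3000 / 8
w2 = 375 RPM

375 RPM


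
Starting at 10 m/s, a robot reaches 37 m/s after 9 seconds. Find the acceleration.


Given: initial velocity v0 = 10 m/s, final velocity v = 37 m/s, time t = 9 s
Using a = (v - v0) / t
a = (37 - 10) / 9
a = 27 / 9
a = 3 m/s^2

3 m/s^2


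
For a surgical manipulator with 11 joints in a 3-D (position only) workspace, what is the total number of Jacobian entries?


Given: task space dimension = 3, joints = 11
Jacobian is a 3 x 11 matrix
Total entries = rows * columns
Total = 3 * 11
Total = 33

33


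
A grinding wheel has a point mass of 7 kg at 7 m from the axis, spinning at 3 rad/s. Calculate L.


Given: m = 7 kg, r = 7 m, omega = 3 rad/s
For a point mass: I = m*r^2
I = 7*7^2 = 7*49 = 343
L = I*omega = 343*3
L = 1029 kg*m^2/s

1029 kg*m^2/s


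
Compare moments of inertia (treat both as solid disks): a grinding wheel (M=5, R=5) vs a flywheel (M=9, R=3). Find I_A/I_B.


Given: M1=5 kg, R1=5 m, M2=9 kg, R2=3 m
For a disk: I = (1/2)*M*R^2, so I_A/I_B = (M1*R1^2)/(M2*R2^2)
M1*R1^2 = 5*25 = 125
M2*R2^2 = 9*9 = 81
I_A/I_B = 125/81 = 125/81

125/81


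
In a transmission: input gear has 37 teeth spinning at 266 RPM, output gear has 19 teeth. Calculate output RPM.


Given: N1 = 37 teeth, w1 = 266 RPM, N2 = 19 teeth
Using N1*w1 = N2*w2
w2 = N1*w1 / N2
w2 = 37*266 / 19
w2 = 9842 / 19
w2 = 518 RPM

518 RPM


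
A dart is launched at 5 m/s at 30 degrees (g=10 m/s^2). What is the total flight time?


Given: v0 = 5 m/s, theta = 30 deg, g = 10 m/s^2
sin(30) = 1/2
Using T = 2*v0*sin(theta) / g
T = 2*5*1/2 / 10
T = 5 / 10
T = 1/2 s

1/2 s


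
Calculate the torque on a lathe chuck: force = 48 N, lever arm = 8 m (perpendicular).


Given: F = 48 N, r = 8 m, angle = 90 deg (perpendicular)
Using tau = F * r * sin(90)
sin(90) = 1
tau = 48 * 8 * 1
tau = 384 Nm

384 Nm


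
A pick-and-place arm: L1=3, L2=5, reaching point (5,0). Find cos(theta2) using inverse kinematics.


Given: L1 = 3, L2 = 5, target (x, y) = (5, 0)
Using cos(theta2) = (x^2 + y^2 - L1^2 - L2^2) / (2*L1*L2)
x^2 + y^2 = 5^2 + 0 = 25
L1^2 + L2^2 = 9 + 25 = 34
Numerator = 25 - 34 = -9
Denominator = 2*3*5 = 30
cos(theta2) = -9/30 = -3/10

-3/10


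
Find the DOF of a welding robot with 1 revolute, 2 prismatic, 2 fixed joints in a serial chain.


Given: serial robot with 1 revolute, 2 prismatic, 2 fixed joints
DOF contribution per joint type: revolute=1, prismatic=1, spherical=3, fixed=0
DOF = 1*1 + 2*1 + 2*0
DOF = 3

3


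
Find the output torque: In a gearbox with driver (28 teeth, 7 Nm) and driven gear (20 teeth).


Given: N1 = 28, N2 = 20, T1 = 7 Nm
Using T2/T1 = N2/N1
T2 = T1 * N2 / N1
T2 = 7 * 20 / 28
T2 = 140 / 28
T2 = 5 Nm

5 Nm


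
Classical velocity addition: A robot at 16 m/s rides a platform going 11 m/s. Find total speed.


Given: object velocity = 16 m/s, platform velocity = 11 m/s (same direction)
Using classical velocity addition: v_total = v_object + v_platform
v_total = 16 + 11
v_total = 27 m/s

27 m/s


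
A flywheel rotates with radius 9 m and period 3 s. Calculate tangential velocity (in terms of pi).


Given: radius r = 9 m, period T = 3 s
Using v = 2*pi*r / T
v = 2*pi*9 / 3
v = 18*pi / 3
v = 6*pi m/s

6*pi m/s


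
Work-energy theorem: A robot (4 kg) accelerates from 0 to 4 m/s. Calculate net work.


Given: m = 4 kg, v0 = 0 m/s, v = 4 m/s
Using W = (1/2)*m*(v^2 - v0^2)
v^2 = 4^2 = 16
v0^2 = 0^2 = 0
v^2 - v0^2 = 16 - 0 = 16
W = (1/2)*4*16 = 32 J

32 J


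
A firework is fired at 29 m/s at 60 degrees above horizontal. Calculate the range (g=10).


Given: v0 = 29 m/s, theta = 60 deg, g = 10 m/s^2
sin(2*60) = sin(120) = sqrt(3)/2
Using R = v0^2 * sin(2*theta) / g
R = 29^2 * (sqrt(3)/2) / 10
R = 841 * sqrt(3) / 20
R = 841/20*sqrt(3) m

841/20*sqrt(3) m


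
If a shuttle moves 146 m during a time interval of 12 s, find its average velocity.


Given: distance d = 146 m, time t = 12 s
Using v = d / t
v = 146 / 12
v = 73/6 m/s

73/6 m/s


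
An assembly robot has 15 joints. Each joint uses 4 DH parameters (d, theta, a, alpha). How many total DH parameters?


Given: 15 joints, 4 DH parameters per joint (d, theta, a, alpha)
Total DH parameters = number_of_joints * 4
Total = 15 * 4
Total = 60

60


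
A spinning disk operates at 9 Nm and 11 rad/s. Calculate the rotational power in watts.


Given: tau = 9 Nm, omega = 11 rad/s
Using P = tau * omega
P = 9 * 11
P = 99 W

99 W


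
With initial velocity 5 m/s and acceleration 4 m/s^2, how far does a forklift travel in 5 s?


Given: v0 = 5 m/s, a = 4 m/s^2, t = 5 s
Using s = v0*t + (1/2)*a*t^2
s = 5*5 + (1/2)*4*5^2
s = 25 + (1/2)*100
s = 25 + 50
s = 75

75 m


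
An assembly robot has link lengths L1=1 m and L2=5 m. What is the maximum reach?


Given: L1 = 1 m, L2 = 5 m
For a 2-link planar arm, max reach = L1 + L2 (fully extended)
Max reach = 1 + 5
Max reach = 6 m

6 m


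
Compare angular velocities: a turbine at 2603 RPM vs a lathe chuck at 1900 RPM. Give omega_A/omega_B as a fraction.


Given: RPM_A = 2603, RPM_B = 1900
omega = 2*pi*RPM/60, so omega_A/omega_B = RPM_A / RPM_B
omega_A/omega_B = 2603 / 1900
omega_A/omega_B = 137/100

137/100


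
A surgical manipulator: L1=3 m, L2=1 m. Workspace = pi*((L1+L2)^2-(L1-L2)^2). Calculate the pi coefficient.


Given: L1 = 3, L2 = 1
(L1+L2)^2 = (4)^2 = 16
(L1-L2)^2 = (2)^2 = 4
Difference = 16 - 4 = 12
This equals 4*L1*L2 = 4*3*1 = 12
Workspace area = 12*pi

12


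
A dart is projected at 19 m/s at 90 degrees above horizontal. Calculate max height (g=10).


Given: v0 = 19 m/s, theta = 90 deg, g = 10 m/s^2
sin^2(90) = 1
Using H = v0^2 * sin^2(theta) / (2*g)
H = 19^2 * 1 / (2*10)
H = 361 * 1 / 20
H = 361 / 20
H = 361/20 m

361/20 m


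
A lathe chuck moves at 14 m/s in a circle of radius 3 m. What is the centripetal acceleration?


Given: v = 14 m/s, r = 3 m
Using a_c = v^2 / r
a_c = 14^2 / 3
a_c = 196 / 3
a_c = 196/3 m/s^2

196/3 m/s^2


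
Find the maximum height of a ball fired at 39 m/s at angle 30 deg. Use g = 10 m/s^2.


Given: v0 = 39 m/s, theta = 30 deg, g = 10 m/s^2
sin^2(30) = 1/4
Using H = v0^2 * sin^2(theta) / (2*g)
H = 39^2 * 1/4 / (2*10)
H = 1521 * 1/4 / 20
H = 1521/4 / 20
H = 1521/80 m

1521/80 m


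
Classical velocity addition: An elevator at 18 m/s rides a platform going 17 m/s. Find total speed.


Given: object velocity = 18 m/s, platform velocity = 17 m/s (same direction)
Using classical velocity addition: v_total = v_object + v_platform
v_total = 18 + 17
v_total = 35 m/s

35 m/s


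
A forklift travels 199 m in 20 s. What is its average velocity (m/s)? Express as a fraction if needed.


Given: distance d = 199 m, time t = 20 s
Using v = d / t
v = 199 / 20
v = 199/20 m/s

199/20 m/s


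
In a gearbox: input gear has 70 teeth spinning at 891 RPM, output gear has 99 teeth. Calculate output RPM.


Given: N1 = 70 teeth, w1 = 891 RPM, N2 = 99 teeth
Using N1*w1 = N2*w2
w2 = N1*w1 / N2
w2 = 70*891 / 99
w2 = 62370 / 99
w2 = 630 RPM

630 RPM


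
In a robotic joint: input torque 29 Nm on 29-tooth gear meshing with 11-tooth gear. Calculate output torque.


Given: N1 = 29, N2 = 11, T1 = 29 Nm
Using T2/T1 = N2/N1
T2 = T1 * N2 / N1
T2 = 29 * 11 / 29
T2 = 319 / 29
T2 = 11 Nm

11 Nm


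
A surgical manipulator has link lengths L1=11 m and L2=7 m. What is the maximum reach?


Given: L1 = 11 m, L2 = 7 m
For a 2-link planar arm, max reach = L1 + L2 (fully extended)
Max reach = 11 + 7
Max reach = 18 m

18 m


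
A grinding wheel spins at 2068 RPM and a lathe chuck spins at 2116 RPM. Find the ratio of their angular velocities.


Given: RPM_A = 2068, RPM_B = 2116
omega = 2*pi*RPM/60, so omega_A/omega_B = RPM_A / RPM_B
omega_A/omega_B = 2068 / 2116
omega_A/omega_B = 517/529

517/529


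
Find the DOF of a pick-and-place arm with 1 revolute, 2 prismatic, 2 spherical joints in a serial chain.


Given: serial robot with 1 revolute, 2 prismatic, 2 spherical joints
DOF contribution per joint type: revolute=1, prismatic=1, spherical=3, fixed=0
DOF = 1*1 + 2*1 + 2*3
DOF = 9

9


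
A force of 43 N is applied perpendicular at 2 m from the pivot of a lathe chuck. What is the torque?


Given: F = 43 N, r = 2 m, angle = 90 deg (perpendicular)
Using tau = F * r * sin(90)
sin(90) = 1
tau = 43 * 2 * 1
tau = 86 Nm

86 Nm


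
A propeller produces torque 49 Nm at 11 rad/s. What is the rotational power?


Given: tau = 49 Nm, omega = 11 rad/s
Using P = tau * omega
P = 49 * 11
P = 539 W

539 W


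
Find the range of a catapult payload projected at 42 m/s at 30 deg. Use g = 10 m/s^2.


Given: v0 = 42 m/s, theta = 30 deg, g = 10 m/s^2
sin(2*30) = sin(60) = sqrt(3)/2
Using R = v0^2 * sin(2*theta) / g
R = 42^2 * (sqrt(3)/2) / 10
R = 1764 * sqrt(3) / 20
R = 441/5*sqrt(3) m

441/5*sqrt(3) m


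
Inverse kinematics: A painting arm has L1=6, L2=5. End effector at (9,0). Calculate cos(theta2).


Given: L1 = 6, L2 = 5, target (x, y) = (9, 0)
Using cos(theta2) = (x^2 + y^2 - L1^2 - L2^2) / (2*L1*L2)
x^2 + y^2 = 9^2 + 0 = 81
L1^2 + L2^2 = 36 + 25 = 61
Numerator = 81 - 61 = 20
Denominator = 2*6*5 = 60
cos(theta2) = 20/60 = 1/3

1/3


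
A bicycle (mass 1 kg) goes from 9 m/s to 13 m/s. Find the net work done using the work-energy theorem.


Given: m = 1 kg, v0 = 9 m/s, v = 13 m/s
Using W = (1/2)*m*(v^2 - v0^2)
v^2 = 13^2 = 169
v0^2 = 9^2 = 81
v^2 - v0^2 = 169 - 81 = 88
W = (1/2)*1*88 = 44 J

44 J


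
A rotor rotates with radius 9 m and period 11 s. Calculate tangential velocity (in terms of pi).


Given: radius r = 9 m, period T = 11 s
Using v = 2*pi*r / T
v = 2*pi*9 / 11
v = 18*pi / 11
v = 18/11*pi m/s

18/11*pi m/s


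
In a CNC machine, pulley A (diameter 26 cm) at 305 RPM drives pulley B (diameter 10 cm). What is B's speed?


Given: D1 = 26 cm, w1 = 305 RPM, D2 = 10 cm
Using D1*w1 = D2*w2
w2 = D1*w1 / D2
w2 = 26*305 / 10
w2 = 7930 / 10
w2 = 793 RPM

793 RPM


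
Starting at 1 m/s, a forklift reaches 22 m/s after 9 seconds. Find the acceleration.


Given: initial velocity v0 = 1 m/s, final velocity v = 22 m/s, time t = 9 s
Using a = (v - v0) / t
a = (22 - 1) / 9
a = 21 / 9
a = 7/3 m/s^2

7/3 m/s^2


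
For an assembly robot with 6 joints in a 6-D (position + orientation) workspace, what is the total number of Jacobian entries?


Given: task space dimension = 6, joints = 6
Jacobian is a 6 x 6 matrix
Total entries = rows * columns
Total = 6 * 6
Total = 36

36


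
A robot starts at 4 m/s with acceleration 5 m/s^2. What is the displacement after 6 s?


Given: v0 = 4 m/s, a = 5 m/s^2, t = 6 s
Using s = v0*t + (1/2)*a*t^2
s = 4*6 + (1/2)*5*6^2
s = 24 + (1/2)*180
s = 24 + 90
s = 114

114 m


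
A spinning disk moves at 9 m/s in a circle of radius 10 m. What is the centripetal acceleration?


Given: v = 9 m/s, r = 10 m
Using a_c = v^2 / r
a_c = 9^2 / 10
a_c = 81 / 10
a_c = 81/10 m/s^2

81/10 m/s^2


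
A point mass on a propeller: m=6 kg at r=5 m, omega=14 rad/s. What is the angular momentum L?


Given: m = 6 kg, r = 5 m, omega = 14 rad/s
For a point mass: I = m*r^2
I = 6*5^2 = 6*25 = 150
L = I*omega = 150*14
L = 2100 kg*m^2/s

2100 kg*m^2/s


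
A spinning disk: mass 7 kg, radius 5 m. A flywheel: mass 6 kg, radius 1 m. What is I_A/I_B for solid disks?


Given: M1=7 kg, R1=5 m, M2=6 kg, R2=1 m
For a disk: I = (1/2)*M*R^2, so I_A/I_B = (M1*R1^2)/(M2*R2^2)
M1*R1^2 = 7*25 = 175
M2*R2^2 = 6*1 = 6
I_A/I_B = 175/6 = 175/6

175/6


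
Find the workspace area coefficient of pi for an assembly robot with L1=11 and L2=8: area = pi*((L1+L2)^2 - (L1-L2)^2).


Given: L1 = 11, L2 = 8
(L1+L2)^2 = (19)^2 = 361
(L1-L2)^2 = (3)^2 = 9
Difference = 361 - 9 = 352
This equals 4*L1*L2 = 4*11*8 = 352
Workspace area = 352*pi

352


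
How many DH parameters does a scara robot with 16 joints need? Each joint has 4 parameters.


Given: 16 joints, 4 DH parameters per joint (d, theta, a, alpha)
Total DH parameters = number_of_joints * 4
Total = 16 * 4
Total = 64

64


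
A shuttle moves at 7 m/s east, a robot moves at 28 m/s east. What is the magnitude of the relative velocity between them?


Given: v_A = 7 m/s east, v_B = 28 m/s east
Both move in the same direction; relative speed = |v_A - v_B|
|7 - 28| = |-21|
= 21 m/s

21 m/s


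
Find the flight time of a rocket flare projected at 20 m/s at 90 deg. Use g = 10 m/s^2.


Given: v0 = 20 m/s, theta = 90 deg, g = 10 m/s^2
sin(90) = 1
Using T = 2*v0*sin(theta) / g
T = 2*20*1 / 10
T = 40 / 10
T = 4 s

4 s


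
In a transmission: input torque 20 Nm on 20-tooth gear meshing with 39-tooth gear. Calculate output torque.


Given: N1 = 20, N2 = 39, T1 = 20 Nm
Using T2/T1 = N2/N1
T2 = T1 * N2 / N1
T2 = 20 * 39 / 20
T2 = 780 / 20
T2 = 39 Nm

39 Nm


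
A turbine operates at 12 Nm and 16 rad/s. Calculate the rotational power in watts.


Given: tau = 12 Nm, omega = 16 rad/s
Using P = tau * omega
P = 12 * 16
P = 192 W

192 W


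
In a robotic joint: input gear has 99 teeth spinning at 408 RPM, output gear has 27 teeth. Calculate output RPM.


Given: N1 = 99 teeth, w1 = 408 RPM, N2 = 27 teeth
Using N1*w1 = N2*w2
w2 = N1*w1 / N2
w2 = 99*408 / 27
w2 = 40392 / 27
w2 = 1496 RPM

1496 RPM


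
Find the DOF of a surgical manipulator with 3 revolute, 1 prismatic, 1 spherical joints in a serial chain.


Given: serial robot with 3 revolute, 1 prismatic, 1 spherical joints
DOF contribution per joint type: revolute=1, prismatic=1, spherical=3, fixed=0
DOF = 3*1 + 1*1 + 1*3
DOF = 7

7


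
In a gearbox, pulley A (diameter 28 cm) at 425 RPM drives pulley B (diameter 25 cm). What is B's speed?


Given: D1 = 28 cm, w1 = 425 RPM, D2 = 25 cm
Using D1*w1 = D2*w2
w2 = D1*w1 / D2
w2 = 28*425 / 25
w2 = 11900 / 25
w2 = 476 RPM

476 RPM


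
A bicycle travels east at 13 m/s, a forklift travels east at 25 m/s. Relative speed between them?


Given: v_A = 13 m/s east, v_B = 25 m/s east
Both move in the same direction; relative speed = |v_A - v_B|
|13 - 25| = |-12|
= 12 m/s

12 m/s


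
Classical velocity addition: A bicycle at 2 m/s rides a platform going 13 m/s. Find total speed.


Given: object velocity = 2 m/s, platform velocity = 13 m/s (same direction)
Using classical velocity addition: v_total = v_object + v_platform
v_total = 2 + 13
v_total = 15 m/s

15 m/s


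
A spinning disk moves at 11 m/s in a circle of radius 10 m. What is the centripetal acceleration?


Given: v = 11 m/s, r = 10 m
Using a_c = v^2 / r
a_c = 11^2 / 10
a_c = 121 / 10
a_c = 121/10 m/s^2

121/10 m/s^2


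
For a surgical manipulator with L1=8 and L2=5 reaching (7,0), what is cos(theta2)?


Given: L1 = 8, L2 = 5, target (x, y) = (7, 0)
Using cos(theta2) = (x^2 + y^2 - L1^2 - L2^2) / (2*L1*L2)
x^2 + y^2 = 7^2 + 0 = 49
L1^2 + L2^2 = 64 + 25 = 89
Numerator = 49 - 89 = -40
Denominator = 2*8*5 = 80
cos(theta2) = -40/80 = -1/2

-1/2


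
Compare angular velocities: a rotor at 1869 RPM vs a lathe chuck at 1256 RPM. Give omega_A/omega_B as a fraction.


Given: RPM_A = 1869, RPM_B = 1256
omega = 2*pi*RPM/60, so omega_A/omega_B = RPM_A / RPM_B
omega_A/omega_B = 1869 / 1256
omega_A/omega_B = 1869/1256

1869/1256


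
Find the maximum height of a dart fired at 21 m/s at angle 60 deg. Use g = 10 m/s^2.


Given: v0 = 21 m/s, theta = 60 deg, g = 10 m/s^2
sin^2(60) = 3/4
Using H = v0^2 * sin^2(theta) / (2*g)
H = 21^2 * 3/4 / (2*10)
H = 441 * 3/4 / 20
H = 1323/4 / 20
H = 1323/80 m

1323/80 m


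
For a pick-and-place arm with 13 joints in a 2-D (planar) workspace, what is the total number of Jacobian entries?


Given: task space dimension = 2, joints = 13
Jacobian is a 2 x 13 matrix
Total entries = rows * columns
Total = 2 * 13
Total = 26

26


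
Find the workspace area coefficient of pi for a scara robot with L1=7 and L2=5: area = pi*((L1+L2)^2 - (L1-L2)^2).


Given: L1 = 7, L2 = 5
(L1+L2)^2 = (12)^2 = 144
(L1-L2)^2 = (2)^2 = 4
Difference = 144 - 4 = 140
This equals 4*L1*L2 = 4*7*5 = 140
Workspace area = 140*pi

140


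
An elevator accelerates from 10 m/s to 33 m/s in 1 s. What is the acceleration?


Given: initial velocity v0 = 10 m/s, final velocity v = 33 m/s, time t = 1 s
Using a = (v - v0) / t
a = (33 - 10) / 1
a = 23 / 1
a = 23 m/s^2

23 m/s^2


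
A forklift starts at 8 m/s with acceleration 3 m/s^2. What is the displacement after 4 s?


Given: v0 = 8 m/s, a = 3 m/s^2, t = 4 s
Using s = v0*t + (1/2)*a*t^2
s = 8*4 + (1/2)*3*4^2
s = 32 + (1/2)*48
s = 32 + 24
s = 56

56 m


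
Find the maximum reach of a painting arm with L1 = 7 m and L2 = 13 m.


Given: L1 = 7 m, L2 = 13 m
For a 2-link planar arm, max reach = L1 + L2 (fully extended)
Max reach = 7 + 13
Max reach = 20 m

20 m


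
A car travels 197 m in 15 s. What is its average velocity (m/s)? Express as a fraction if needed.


Given: distance d = 197 m, time t = 15 s
Using v = d / t
v = 197 / 15
v = 197/15 m/s

197/15 m/s


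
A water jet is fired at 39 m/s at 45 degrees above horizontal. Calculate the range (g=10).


Given: v0 = 39 m/s, theta = 45 deg, g = 10 m/s^2
sin(2*45) = sin(90) = 1
Using R = v0^2 * sin(2*theta) / g
R = 39^2 * 1 / 10
R = 1521 / 10
R = 1521/10 m

1521/10 m


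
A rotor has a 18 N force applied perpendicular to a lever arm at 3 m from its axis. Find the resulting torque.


Given: F = 18 N, r = 3 m, angle = 90 deg (perpendicular)
Using tau = F * r * sin(90)
sin(90) = 1
tau = 18 * 3 * 1
tau = 54 Nm

54 Nm


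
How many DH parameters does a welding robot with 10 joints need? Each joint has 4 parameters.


Given: 10 joints, 4 DH parameters per joint (d, theta, a, alpha)
Total DH parameters = number_of_joints * 4
Total = 10 * 4
Total = 40

40


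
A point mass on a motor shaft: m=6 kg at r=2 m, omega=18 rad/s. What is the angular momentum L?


Given: m = 6 kg, r = 2 m, omega = 18 rad/s
For a point mass: I = m*r^2
I = 6*2^2 = 6*4 = 24
L = I*omega = 24*18
L = 432 kg*m^2/s

432 kg*m^2/s


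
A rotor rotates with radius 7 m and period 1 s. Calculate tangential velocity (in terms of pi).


Given: radius r = 7 m, period T = 1 s
Using v = 2*pi*r / T
v = 2*pi*7 / 1
v = 14*pi / 1
v = 14*pi m/s

14*pi m/s


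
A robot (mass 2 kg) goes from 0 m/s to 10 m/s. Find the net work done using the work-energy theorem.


Given: m = 2 kg, v0 = 0 m/s, v = 10 m/s
Using W = (1/2)*m*(v^2 - v0^2)
v^2 = 10^2 = 100
v0^2 = 0^2 = 0
v^2 - v0^2 = 100 - 0 = 100
W = (1/2)*2*100 = 100 J

100 J


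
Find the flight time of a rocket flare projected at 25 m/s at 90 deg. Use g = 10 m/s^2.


Given: v0 = 25 m/s, theta = 90 deg, g = 10 m/s^2
sin(90) = 1
Using T = 2*v0*sin(theta) / g
T = 2*25*1 / 10
T = 50 / 10
T = 5 s

5 s


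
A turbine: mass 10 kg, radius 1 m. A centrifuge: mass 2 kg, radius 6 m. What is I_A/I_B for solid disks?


Given: M1=10 kg, R1=1 m, M2=2 kg, R2=6 m
For a disk: I = (1/2)*M*R^2, so I_A/I_B = (M1*R1^2)/(M2*R2^2)
M1*R1^2 = 10*1 = 10
M2*R2^2 = 2*36 = 72
I_A/I_B = 10/72 = 5/36

5/36


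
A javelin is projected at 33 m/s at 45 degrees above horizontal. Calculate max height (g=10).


Given: v0 = 33 m/s, theta = 45 deg, g = 10 m/s^2
sin^2(45) = 1/2
Using H = v0^2 * sin^2(theta) / (2*g)
H = 33^2 * 1/2 / (2*10)
H = 1089 * 1/2 / 20
H = 1089/2 / 20
H = 1089/40 m

1089/40 m


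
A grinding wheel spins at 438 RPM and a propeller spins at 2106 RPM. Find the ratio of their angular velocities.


Given: RPM_A = 438, RPM_B = 2106
omega = 2*pi*RPM/60, so omega_A/omega_B = RPM_A / RPM_B
omega_A/omega_B = 438 / 2106
omega_A/omega_B = 73/351

73/351


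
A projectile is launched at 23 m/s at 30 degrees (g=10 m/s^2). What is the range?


Given: v0 = 23 m/s, theta = 30 deg, g = 10 m/s^2
sin(2*30) = sin(60) = sqrt(3)/2
Using R = v0^2 * sin(2*theta) / g
R = 23^2 * (sqrt(3)/2) / 10
R = 529 * sqrt(3) / 20
R = 529/20*sqrt(3) m

529/20*sqrt(3) m


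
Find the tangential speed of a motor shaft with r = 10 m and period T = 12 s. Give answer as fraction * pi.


Given: radius r = 10 m, period T = 12 s
Using v = 2*pi*r / T
v = 2*pi*10 / 12
v = 20*pi / 12
v = 5/3*pi m/s

5/3*pi m/s


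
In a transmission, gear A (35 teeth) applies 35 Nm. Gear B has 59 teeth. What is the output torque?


Given: N1 = 35, N2 = 59, T1 = 35 Nm
Using T2/T1 = N2/N1
T2 = T1 * N2 / N1
T2 = 35 * 59 / 35
T2 = 2065 / 35
T2 = 59 Nm

59 Nm


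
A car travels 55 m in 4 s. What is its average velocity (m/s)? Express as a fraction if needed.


Given: distance d = 55 m, time t = 4 s
Using v = d / t
v = 55 / 4
v = 55/4 m/s

55/4 m/s


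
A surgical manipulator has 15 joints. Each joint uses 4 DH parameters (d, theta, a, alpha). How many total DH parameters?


Given: 15 joints, 4 DH parameters per joint (d, theta, a, alpha)
Total DH parameters = number_of_joints * 4
Total = 15 * 4
Total = 60

60


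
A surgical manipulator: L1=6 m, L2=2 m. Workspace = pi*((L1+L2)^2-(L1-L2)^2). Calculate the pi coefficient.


Given: L1 = 6, L2 = 2
(L1+L2)^2 = (8)^2 = 64
(L1-L2)^2 = (4)^2 = 16
Difference = 64 - 16 = 48
This equals 4*L1*L2 = 4*6*2 = 48
Workspace area = 48*pi

48
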